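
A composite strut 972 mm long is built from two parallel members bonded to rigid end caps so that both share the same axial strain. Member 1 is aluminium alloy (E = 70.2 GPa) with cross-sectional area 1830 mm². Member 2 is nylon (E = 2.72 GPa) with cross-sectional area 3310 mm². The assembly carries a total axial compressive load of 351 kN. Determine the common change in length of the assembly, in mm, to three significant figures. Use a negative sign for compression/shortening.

-2.48 mm

Equal strain + equilibrium ⇒ each member carries load in proportion to AE: A₁E₁ = 128500000 N, A₂E₂ = 9003000 N, ΣAE = 137500000 N.
δ = PL/ΣAE = -351000·972/137500000 = -2.482 mm.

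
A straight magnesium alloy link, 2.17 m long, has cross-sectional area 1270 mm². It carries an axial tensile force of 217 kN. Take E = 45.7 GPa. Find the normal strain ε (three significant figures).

0.00374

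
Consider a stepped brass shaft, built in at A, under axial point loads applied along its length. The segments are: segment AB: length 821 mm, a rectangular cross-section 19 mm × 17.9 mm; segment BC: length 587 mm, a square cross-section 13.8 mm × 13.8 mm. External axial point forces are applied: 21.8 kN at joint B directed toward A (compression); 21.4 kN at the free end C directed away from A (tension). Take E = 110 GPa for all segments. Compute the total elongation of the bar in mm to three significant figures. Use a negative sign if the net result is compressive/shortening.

Internal axial forces (sectioning from the free end, tension +): N_BC = 21.4 kN, N_AB = -0.4 kN.
A_AB = 340.1 mm².
A_BC = 190.4 mm².
δ_AB = -400·821/(340.1·110000) = -0.008778 mm
δ_BC = 21400·587/(190.4·110000) = 0.5997 mm
δ = Σδ_i = 0.5909 mm.

0.591 mm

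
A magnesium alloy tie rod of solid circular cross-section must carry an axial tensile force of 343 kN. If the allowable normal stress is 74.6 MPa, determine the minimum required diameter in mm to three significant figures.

76.5 mm

Required area A ≥ P/σ_allow = 343000/74.6 = 4598 mm².
For a solid circular section, d ≥ √(4A/π) = 76.51 mm.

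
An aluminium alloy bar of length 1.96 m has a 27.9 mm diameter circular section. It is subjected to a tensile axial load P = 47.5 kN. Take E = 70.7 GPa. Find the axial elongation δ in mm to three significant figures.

2.15 mm

A = 611.4 mm².
δ_mech = NL/(AE) = 47500·1960/(611.4·70700) = 2.154 mm.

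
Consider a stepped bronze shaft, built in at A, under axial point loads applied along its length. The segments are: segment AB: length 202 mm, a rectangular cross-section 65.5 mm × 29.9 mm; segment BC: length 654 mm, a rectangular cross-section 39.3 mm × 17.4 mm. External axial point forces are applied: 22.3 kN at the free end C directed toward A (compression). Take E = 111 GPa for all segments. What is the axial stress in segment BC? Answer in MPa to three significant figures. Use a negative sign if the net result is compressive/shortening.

-32.6 MPa

Internal axial forces (sectioning from the free end, tension +): N_BC = -22.3 kN, N_AB = -22.3 kN.
A_BC = 683.8 mm².
σ_BC = N_BC/A_BC = -22300/683.8 = -32.61 MPa.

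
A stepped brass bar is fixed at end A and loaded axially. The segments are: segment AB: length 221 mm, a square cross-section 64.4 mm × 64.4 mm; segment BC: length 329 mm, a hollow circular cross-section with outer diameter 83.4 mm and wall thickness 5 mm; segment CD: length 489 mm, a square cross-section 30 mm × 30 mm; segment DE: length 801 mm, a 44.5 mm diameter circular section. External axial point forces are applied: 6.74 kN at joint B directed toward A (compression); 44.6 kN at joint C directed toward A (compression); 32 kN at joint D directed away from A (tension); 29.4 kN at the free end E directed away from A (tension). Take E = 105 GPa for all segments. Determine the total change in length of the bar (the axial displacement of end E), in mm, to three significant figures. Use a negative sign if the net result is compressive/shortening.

0.510 mm

Internal axial forces (sectioning from the free end, tension +): N_DE = 29.4 kN, N_CD = 61.4 kN, N_BC = 16.8 kN, N_AB = 10.06 kN.
A_AB = 4147 mm².
A_BC = 1232 mm².
A_CD = 900 mm².
A_DE = 1555 mm².
δ_AB = 10060·221/(4147·105000) = 0.005105 mm
δ_BC = 16800·329/(1232·105000) = 0.04274 mm
δ_CD = 61400·489/(900·105000) = 0.3177 mm
δ_DE = 29400·801/(1555·105000) = 0.1442 mm
δ = Σδ_i = 0.5098 mm.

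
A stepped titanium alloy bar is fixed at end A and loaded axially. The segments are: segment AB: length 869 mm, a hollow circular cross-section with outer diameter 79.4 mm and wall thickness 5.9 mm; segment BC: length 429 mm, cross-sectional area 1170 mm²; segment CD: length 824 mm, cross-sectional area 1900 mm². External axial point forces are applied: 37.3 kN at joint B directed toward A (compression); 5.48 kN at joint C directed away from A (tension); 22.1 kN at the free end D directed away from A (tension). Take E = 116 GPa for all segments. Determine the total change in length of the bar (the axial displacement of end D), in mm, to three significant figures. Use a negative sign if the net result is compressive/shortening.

0.116 mm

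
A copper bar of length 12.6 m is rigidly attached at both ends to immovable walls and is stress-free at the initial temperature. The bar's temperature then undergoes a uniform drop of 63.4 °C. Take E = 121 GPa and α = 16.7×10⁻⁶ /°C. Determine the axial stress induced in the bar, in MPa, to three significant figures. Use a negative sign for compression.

128 MPa

Free thermal expansion αLΔT = 16.7e-6 · 12600 · -63.4 = -13.34 mm.
The walls impose strain ε = −(-13.34)/12600 = 1.0588e-03; σ = Eε = 121000 · 1.0588e-03 = 128.1 MPa.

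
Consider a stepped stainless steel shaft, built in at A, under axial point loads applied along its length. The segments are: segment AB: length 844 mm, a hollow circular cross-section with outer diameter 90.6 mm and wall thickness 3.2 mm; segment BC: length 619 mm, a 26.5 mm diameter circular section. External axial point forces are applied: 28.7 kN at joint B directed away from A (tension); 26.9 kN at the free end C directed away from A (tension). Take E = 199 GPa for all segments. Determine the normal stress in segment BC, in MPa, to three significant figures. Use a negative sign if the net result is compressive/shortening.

48.8 MPa

Internal axial forces (sectioning from the free end, tension +): N_BC = 26.9 kN, N_AB = 55.6 kN.
A_BC = 551.5 mm².
σ_BC = N_BC/A_BC = 26900/551.5 = 48.77 MPa.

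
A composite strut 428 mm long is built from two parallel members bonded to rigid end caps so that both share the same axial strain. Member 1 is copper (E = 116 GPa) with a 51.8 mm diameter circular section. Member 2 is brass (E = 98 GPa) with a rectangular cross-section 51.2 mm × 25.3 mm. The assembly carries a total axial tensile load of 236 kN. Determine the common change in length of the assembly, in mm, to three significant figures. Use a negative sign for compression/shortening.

0.272 mm

A_1 = 2107 mm².
A_2 = 1295 mm².
Equal strain + equilibrium ⇒ each member carries load in proportion to AE: A₁E₁ = 244500000 N, A₂E₂ = 126900000 N, ΣAE = 371400000 N.
δ = PL/ΣAE = 236000·428/371400000 = 0.272 mm.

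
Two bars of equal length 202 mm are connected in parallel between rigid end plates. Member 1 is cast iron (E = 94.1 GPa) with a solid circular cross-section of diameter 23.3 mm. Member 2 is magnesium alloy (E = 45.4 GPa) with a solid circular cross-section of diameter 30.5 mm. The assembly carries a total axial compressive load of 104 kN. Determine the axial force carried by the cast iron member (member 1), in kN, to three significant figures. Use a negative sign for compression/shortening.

-56.9 kN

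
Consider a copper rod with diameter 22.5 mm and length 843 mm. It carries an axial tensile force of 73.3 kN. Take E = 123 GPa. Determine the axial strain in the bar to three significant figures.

0.00150

A = 397.6 mm².
σ = N/A = 184.4 MPa; ε = σ/E = 184.4/123000 = 1.499e-03.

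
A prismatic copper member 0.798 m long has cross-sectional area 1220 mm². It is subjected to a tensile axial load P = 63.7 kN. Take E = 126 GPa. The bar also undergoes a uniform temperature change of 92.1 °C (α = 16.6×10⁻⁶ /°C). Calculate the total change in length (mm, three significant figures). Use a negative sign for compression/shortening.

1.55 mm

δ_mech = NL/(AE) = 63700·798/(1220·126000) = 0.3307 mm.
δ_thermal = αLΔT = 16.6e-6·798·92.1 = 1.22 mm.
δ = δ_mech + δ_thermal = 1.551 mm.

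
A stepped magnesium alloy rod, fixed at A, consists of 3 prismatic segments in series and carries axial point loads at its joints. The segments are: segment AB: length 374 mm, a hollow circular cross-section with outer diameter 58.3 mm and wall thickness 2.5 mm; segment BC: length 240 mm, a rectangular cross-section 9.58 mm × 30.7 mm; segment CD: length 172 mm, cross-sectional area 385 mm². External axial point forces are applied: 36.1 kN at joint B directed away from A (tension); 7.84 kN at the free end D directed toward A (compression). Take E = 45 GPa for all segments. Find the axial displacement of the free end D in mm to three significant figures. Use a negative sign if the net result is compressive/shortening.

0.316 mm

Internal axial forces (sectioning from the free end, tension +): N_CD = -7.84 kN, N_BC = -7.84 kN, N_AB = 28.26 kN.
A_AB = 438.3 mm².
A_BC = 294.1 mm².
δ_AB = 28260·374/(438.3·45000) = 0.5359 mm
δ_BC = -7840·240/(294.1·45000) = -0.1422 mm
δ_CD = -7840·172/(385·45000) = -0.07783 mm
δ = Σδ_i = 0.3159 mm.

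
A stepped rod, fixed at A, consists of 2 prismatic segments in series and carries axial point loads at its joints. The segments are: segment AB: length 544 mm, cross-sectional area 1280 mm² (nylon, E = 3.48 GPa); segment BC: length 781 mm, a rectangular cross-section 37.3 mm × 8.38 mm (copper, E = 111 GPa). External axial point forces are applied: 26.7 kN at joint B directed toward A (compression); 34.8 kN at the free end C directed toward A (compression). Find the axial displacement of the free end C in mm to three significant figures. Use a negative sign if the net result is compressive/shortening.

-8.29 mm

Internal axial forces (sectioning from the free end, tension +): N_BC = -34.8 kN, N_AB = -61.5 kN.
A_BC = 312.6 mm².
δ_AB = -61500·544/(1280·3480) = -7.511 mm
δ_BC = -34800·781/(312.6·111000) = -0.7833 mm
δ = Σδ_i = -8.294 mm.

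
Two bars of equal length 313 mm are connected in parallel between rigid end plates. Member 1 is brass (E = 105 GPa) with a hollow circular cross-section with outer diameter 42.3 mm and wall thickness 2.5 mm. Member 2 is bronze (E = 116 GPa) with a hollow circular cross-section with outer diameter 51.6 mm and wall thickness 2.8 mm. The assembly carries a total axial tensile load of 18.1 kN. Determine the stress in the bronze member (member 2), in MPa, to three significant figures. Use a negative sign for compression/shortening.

A_1 = 312.6 mm².
A_2 = 429.3 mm².
Equal strain + equilibrium ⇒ each member carries load in proportion to AE: A₁E₁ = 32820000 N, A₂E₂ = 49790000 N, ΣAE = 82620000 N.
σ₂ = P·E₂/ΣAE = 18100·116000/82620000 = 25.41 MPa.

25.4 MPa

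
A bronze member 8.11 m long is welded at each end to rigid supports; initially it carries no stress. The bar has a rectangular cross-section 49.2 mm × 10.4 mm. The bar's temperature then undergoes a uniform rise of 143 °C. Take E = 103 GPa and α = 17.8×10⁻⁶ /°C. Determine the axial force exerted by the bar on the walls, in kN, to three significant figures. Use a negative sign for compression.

-134 kN

Free thermal expansion αLΔT = 17.8e-6 · 8110 · 143 = 20.64 mm.
The walls impose strain ε = −(20.64)/8110 = -2.5454e-03; σ = Eε = 103000 · -2.5454e-03 = -262.2 MPa.
Wall reaction R = σ·A = -262.2·511.7 = -134200 N = -134.2 kN.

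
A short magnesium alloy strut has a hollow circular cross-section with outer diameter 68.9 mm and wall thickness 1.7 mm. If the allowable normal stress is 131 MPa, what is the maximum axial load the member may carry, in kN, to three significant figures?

A = 358.9 mm².
P_max = σ_allow · A = 131 · 358.9 = 47020 N = 47.02 kN.

47.0 kN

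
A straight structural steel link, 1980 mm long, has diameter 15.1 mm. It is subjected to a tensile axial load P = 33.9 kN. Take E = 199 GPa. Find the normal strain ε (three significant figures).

A = 179.1 mm².
σ = N/A = 189.3 MPa; ε = σ/E = 189.3/199000 = 9.513e-04.

9.51e-04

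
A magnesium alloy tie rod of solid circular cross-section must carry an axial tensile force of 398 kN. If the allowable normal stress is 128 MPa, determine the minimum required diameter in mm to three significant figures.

62.9 mm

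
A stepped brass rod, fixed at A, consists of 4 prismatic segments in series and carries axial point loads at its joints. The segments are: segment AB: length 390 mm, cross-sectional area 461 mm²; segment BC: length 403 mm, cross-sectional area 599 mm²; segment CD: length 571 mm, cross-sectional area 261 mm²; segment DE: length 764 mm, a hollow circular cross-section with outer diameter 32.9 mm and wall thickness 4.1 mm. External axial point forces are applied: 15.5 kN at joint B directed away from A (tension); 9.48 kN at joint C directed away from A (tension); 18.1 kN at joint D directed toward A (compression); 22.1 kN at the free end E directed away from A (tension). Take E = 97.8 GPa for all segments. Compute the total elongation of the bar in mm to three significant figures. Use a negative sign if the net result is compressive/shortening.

0.898 mm

Internal axial forces (sectioning from the free end, tension +): N_DE = 22.1 kN, N_CD = 4 kN, N_BC = 13.48 kN, N_AB = 28.98 kN.
A_DE = 371 mm².
δ_AB = 28980·390/(461·97800) = 0.2507 mm
δ_BC = 13480·403/(599·97800) = 0.09273 mm
δ_CD = 4000·571/(261·97800) = 0.08948 mm
δ_DE = 22100·764/(371·97800) = 0.4654 mm
δ = Σδ_i = 0.8983 mm.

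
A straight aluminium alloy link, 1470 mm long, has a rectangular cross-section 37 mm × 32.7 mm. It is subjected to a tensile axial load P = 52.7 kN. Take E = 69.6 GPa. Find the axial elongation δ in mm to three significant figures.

A = 1210 mm².
δ_mech = NL/(AE) = 52700·1470/(1210·69600) = 0.92 mm.

0.920 mm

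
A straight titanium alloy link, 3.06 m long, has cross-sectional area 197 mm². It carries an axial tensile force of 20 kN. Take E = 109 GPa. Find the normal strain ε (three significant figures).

9.31e-04

σ = N/A = 101.5 MPa; ε = σ/E = 101.5/109000 = 9.314e-04.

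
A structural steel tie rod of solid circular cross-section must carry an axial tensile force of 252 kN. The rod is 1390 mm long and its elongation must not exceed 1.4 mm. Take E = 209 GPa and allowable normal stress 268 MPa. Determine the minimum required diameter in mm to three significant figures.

Required area A ≥ P/σ_allow = 252000/268 = 940.3 mm².
For a solid circular section, d ≥ √(4A/π) = 34.6 mm.
Elongation limit: A ≥ PL/(Eδ_allow) = 252000·1390/(209000·1.4) = 1197 mm² ⇒ d ≥ 39.04 mm.
The elongation limit governs.

39.0 mm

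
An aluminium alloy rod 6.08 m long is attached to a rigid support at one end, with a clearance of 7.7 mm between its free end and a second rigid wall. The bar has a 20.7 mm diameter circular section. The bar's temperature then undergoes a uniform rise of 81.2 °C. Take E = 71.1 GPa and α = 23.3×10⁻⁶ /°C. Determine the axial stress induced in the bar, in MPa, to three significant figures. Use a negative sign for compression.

-44.5 MPa

Free thermal expansion αLΔT = 23.3e-6 · 6080 · 81.2 = 11.5 mm.
The walls engage after the gap closes; constrained expansion = 11.5 − 7.7 = 3.803 mm.
The walls impose strain ε = −(3.803)/6080 = -6.2551e-04; σ = Eε = 71100 · -6.2551e-04 = -44.47 MPa.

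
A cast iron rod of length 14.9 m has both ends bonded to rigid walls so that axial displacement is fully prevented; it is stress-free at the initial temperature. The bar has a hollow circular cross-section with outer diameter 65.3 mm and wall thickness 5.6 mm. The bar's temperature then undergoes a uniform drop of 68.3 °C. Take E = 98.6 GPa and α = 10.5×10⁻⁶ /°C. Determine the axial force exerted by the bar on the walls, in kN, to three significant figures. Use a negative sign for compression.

74.3 kN

Free thermal expansion αLΔT = 10.5e-6 · 14900 · -68.3 = -10.69 mm.
The walls impose strain ε = −(-10.69)/14900 = 7.1715e-04; σ = Eε = 98600 · 7.1715e-04 = 70.71 MPa.
Wall reaction R = σ·A = 70.71·1050 = 74270 N = 74.27 kN.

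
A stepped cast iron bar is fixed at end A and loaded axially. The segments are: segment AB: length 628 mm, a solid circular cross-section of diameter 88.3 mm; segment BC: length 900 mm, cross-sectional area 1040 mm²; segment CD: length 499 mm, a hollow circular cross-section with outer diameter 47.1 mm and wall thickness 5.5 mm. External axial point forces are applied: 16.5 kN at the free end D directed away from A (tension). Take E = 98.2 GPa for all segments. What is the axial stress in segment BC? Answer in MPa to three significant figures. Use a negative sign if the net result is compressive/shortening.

Internal axial forces (sectioning from the free end, tension +): N_CD = 16.5 kN, N_BC = 16.5 kN, N_AB = 16.5 kN.
σ_BC = N_BC/A_BC = 16500/1040 = 15.87 MPa.

15.9 MPa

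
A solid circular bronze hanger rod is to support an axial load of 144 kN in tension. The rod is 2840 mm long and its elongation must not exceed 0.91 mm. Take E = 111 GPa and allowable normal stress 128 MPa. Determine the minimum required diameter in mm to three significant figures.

71.8 mm

Required area A ≥ P/σ_allow = 144000/128 = 1125 mm².
For a solid circular section, d ≥ √(4A/π) = 37.85 mm.
Elongation limit: A ≥ PL/(Eδ_allow) = 144000·2840/(111000·0.91) = 4049 mm² ⇒ d ≥ 71.8 mm.
The elongation limit governs.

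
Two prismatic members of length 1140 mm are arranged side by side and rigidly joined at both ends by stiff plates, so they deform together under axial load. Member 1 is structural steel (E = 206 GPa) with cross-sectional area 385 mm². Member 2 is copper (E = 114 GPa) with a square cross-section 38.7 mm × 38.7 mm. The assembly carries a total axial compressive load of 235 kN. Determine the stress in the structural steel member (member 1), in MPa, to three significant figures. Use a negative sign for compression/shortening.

-194 MPa

A_2 = 1498 mm².
Equal strain + equilibrium ⇒ each member carries load in proportion to AE: A₁E₁ = 79310000 N, A₂E₂ = 170700000 N, ΣAE = 250000000 N.
σ₁ = P·E₁/ΣAE = -235000·206000/250000000 = -193.6 MPa.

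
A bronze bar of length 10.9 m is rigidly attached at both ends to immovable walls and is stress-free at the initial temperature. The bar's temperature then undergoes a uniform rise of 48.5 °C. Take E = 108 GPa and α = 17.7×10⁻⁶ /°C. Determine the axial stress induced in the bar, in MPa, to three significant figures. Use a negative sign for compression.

Free thermal expansion αLΔT = 17.7e-6 · 10900 · 48.5 = 9.357 mm.
The walls impose strain ε = −(9.357)/10900 = -8.5845e-04; σ = Eε = 108000 · -8.5845e-04 = -92.71 MPa.

-92.7 MPa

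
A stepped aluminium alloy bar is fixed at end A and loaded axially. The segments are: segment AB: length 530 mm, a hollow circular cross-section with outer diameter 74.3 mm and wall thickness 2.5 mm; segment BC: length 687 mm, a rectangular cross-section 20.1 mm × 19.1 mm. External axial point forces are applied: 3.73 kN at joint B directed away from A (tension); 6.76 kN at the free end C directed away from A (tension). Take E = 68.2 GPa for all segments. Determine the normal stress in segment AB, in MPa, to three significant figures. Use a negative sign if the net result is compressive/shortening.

Internal axial forces (sectioning from the free end, tension +): N_BC = 6.76 kN, N_AB = 10.49 kN.
A_AB = 563.9 mm².
σ_AB = N_AB/A_AB = 10490/563.9 = 18.6 MPa.

18.6 MPa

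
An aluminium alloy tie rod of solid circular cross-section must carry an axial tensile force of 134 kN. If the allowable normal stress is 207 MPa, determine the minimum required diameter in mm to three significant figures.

28.7 mm

Required area A ≥ P/σ_allow = 134000/207 = 647.3 mm².
For a solid circular section, d ≥ √(4A/π) = 28.71 mm.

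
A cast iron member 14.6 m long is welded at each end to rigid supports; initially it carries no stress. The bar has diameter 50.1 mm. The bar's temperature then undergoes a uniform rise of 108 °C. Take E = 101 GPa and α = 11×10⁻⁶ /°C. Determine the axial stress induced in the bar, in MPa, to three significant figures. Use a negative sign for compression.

-120 MPa

Free thermal expansion αLΔT = 11e-6 · 14600 · 108 = 17.34 mm.
The walls impose strain ε = −(17.34)/14600 = -1.1880e-03; σ = Eε = 101000 · -1.1880e-03 = -120 MPa.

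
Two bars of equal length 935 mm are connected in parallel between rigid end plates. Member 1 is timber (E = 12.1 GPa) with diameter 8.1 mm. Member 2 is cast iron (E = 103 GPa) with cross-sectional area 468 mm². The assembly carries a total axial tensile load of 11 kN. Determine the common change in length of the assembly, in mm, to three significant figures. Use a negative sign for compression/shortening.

A_1 = 51.53 mm².
Equal strain + equilibrium ⇒ each member carries load in proportion to AE: A₁E₁ = 623500 N, A₂E₂ = 48200000 N, ΣAE = 48830000 N.
δ = PL/ΣAE = 11000·935/48830000 = 0.2106 mm.

0.211 mm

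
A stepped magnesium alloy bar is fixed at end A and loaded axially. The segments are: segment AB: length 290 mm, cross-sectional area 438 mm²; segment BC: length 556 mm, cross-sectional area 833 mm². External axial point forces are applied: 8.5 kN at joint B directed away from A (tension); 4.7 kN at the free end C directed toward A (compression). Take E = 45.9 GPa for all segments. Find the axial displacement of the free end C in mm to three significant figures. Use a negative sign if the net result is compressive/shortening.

Internal axial forces (sectioning from the free end, tension +): N_BC = -4.7 kN, N_AB = 3.8 kN.
δ_AB = 3800·290/(438·45900) = 0.05481 mm
δ_BC = -4700·556/(833·45900) = -0.06835 mm
δ = Σδ_i = -0.01353 mm.

-0.0135 mm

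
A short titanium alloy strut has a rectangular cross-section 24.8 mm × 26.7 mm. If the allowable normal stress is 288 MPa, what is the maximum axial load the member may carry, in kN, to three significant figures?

A = 662.2 mm².
P_max = σ_allow · A = 288 · 662.2 = 190700 N = 190.7 kN.

191 kN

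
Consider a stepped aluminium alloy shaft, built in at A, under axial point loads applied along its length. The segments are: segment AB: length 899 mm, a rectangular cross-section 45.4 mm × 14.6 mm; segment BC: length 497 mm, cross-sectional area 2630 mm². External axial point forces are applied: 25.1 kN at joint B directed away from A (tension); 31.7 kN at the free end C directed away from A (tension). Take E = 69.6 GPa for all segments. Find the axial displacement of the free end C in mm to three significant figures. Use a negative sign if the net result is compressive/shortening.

1.19 mm

Internal axial forces (sectioning from the free end, tension +): N_BC = 31.7 kN, N_AB = 56.8 kN.
A_AB = 662.8 mm².
δ_AB = 56800·899/(662.8·69600) = 1.107 mm
δ_BC = 31700·497/(2630·69600) = 0.08607 mm
δ = Σδ_i = 1.193 mm.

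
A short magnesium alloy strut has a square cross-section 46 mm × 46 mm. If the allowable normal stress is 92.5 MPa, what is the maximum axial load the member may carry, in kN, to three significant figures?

A = 2116 mm².
P_max = σ_allow · A = 92.5 · 2116 = 195700 N = 195.7 kN.

196 kN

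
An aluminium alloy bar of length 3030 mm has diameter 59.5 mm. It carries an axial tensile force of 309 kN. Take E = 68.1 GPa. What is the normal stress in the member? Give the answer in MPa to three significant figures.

A = 2781 mm².
σ = N/A = 309000/2781 = 111.1 MPa.

111 MPa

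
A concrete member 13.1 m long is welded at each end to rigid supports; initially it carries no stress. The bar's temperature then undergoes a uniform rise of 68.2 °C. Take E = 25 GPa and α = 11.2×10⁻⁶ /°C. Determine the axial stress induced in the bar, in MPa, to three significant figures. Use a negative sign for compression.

-19.1 MPa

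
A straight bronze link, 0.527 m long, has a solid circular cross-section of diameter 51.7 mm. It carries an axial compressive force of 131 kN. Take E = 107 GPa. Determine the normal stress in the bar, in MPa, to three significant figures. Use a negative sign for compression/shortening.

A = 2099 mm².
σ = N/A = -131000/2099 = -62.4 MPa.

-62.4 MPa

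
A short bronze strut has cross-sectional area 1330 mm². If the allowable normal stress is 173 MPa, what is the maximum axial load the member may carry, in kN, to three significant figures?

230 kN

P_max = σ_allow · A = 173 · 1330 = 230100 N = 230.1 kN.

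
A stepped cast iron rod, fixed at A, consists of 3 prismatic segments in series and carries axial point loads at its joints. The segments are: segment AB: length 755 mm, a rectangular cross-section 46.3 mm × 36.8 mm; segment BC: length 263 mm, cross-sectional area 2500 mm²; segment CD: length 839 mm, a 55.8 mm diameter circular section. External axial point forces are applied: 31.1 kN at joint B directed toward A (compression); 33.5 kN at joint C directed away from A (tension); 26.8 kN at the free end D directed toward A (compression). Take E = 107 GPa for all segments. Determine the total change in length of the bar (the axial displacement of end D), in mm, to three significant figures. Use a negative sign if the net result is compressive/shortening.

Internal axial forces (sectioning from the free end, tension +): N_CD = -26.8 kN, N_BC = 6.7 kN, N_AB = -24.4 kN.
A_AB = 1704 mm².
A_CD = 2445 mm².
δ_AB = -24400·755/(1704·107000) = -0.101 mm
δ_BC = 6700·263/(2500·107000) = 0.006587 mm
δ_CD = -26800·839/(2445·107000) = -0.08593 mm
δ = Σδ_i = -0.1804 mm.

-0.180 mm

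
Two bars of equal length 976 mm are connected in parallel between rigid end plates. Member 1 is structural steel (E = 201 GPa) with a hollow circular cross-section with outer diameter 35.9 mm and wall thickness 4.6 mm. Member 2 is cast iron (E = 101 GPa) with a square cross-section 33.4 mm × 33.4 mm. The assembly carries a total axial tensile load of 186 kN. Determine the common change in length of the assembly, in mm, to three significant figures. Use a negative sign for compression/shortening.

A_1 = 452.3 mm².
A_2 = 1116 mm².
Equal strain + equilibrium ⇒ each member carries load in proportion to AE: A₁E₁ = 90920000 N, A₂E₂ = 112700000 N, ΣAE = 203600000 N.
δ = PL/ΣAE = 186000·976/203600000 = 0.8917 mm.

0.892 mm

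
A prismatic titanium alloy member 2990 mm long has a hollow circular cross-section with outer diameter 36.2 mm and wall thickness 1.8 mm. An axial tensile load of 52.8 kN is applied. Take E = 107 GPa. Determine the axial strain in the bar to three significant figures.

A = 194.5 mm².
σ = N/A = 271.4 MPa; ε = σ/E = 271.4/107000 = 2.537e-03.

0.00254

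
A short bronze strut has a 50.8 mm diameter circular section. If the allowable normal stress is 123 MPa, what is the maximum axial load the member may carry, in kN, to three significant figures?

A = 2027 mm².
P_max = σ_allow · A = 123 · 2027 = 249300 N = 249.3 kN.

249 kN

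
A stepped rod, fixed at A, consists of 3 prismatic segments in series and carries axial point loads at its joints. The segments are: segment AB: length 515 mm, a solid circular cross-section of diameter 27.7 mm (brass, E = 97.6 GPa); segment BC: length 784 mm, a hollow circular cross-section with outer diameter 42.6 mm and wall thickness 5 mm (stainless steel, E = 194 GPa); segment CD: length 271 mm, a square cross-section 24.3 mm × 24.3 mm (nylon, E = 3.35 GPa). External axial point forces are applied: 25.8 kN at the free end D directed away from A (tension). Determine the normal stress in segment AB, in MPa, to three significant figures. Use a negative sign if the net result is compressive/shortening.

Internal axial forces (sectioning from the free end, tension +): N_CD = 25.8 kN, N_BC = 25.8 kN, N_AB = 25.8 kN.
A_AB = 602.6 mm².
σ_AB = N_AB/A_AB = 25800/602.6 = 42.81 MPa.

42.8 MPa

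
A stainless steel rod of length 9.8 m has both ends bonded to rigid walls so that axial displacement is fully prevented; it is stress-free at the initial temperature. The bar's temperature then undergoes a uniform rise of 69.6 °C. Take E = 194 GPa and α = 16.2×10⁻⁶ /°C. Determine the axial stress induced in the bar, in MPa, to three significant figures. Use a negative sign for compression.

-219 MPa

Free thermal expansion αLΔT = 16.2e-6 · 9800 · 69.6 = 11.05 mm.
The walls impose strain ε = −(11.05)/9800 = -1.1275e-03; σ = Eε = 194000 · -1.1275e-03 = -218.7 MPa.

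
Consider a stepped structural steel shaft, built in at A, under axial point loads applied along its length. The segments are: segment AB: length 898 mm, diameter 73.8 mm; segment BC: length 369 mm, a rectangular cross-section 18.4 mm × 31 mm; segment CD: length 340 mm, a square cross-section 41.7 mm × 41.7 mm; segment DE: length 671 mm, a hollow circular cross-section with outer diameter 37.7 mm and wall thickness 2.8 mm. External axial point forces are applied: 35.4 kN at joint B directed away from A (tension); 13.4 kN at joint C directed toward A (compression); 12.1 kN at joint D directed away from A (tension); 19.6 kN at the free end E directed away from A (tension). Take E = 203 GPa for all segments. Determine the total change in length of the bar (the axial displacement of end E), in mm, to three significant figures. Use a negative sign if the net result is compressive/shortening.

0.355 mm

Internal axial forces (sectioning from the free end, tension +): N_DE = 19.6 kN, N_CD = 31.7 kN, N_BC = 18.3 kN, N_AB = 53.7 kN.
A_AB = 4278 mm².
A_BC = 570.4 mm².
A_CD = 1739 mm².
A_DE = 307 mm².
δ_AB = 53700·898/(4278·203000) = 0.05553 mm
δ_BC = 18300·369/(570.4·203000) = 0.05832 mm
δ_CD = 31700·340/(1739·203000) = 0.03053 mm
δ_DE = 19600·671/(307·203000) = 0.211 mm
δ = Σδ_i = 0.3554 mm.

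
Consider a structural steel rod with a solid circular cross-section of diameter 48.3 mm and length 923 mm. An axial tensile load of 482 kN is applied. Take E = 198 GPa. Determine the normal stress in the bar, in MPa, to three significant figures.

A = 1832 mm².
σ = N/A = 482000/1832 = 263.1 MPa.

263 MPa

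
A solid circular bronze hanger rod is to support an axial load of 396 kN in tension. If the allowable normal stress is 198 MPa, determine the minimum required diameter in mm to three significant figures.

Required area A ≥ P/σ_allow = 396000/198 = 2000 mm².
For a solid circular section, d ≥ √(4A/π) = 50.46 mm.

50.5 mm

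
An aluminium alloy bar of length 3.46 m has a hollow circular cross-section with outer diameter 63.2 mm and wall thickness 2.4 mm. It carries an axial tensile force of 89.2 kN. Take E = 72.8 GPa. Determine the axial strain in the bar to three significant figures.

A = 458.4 mm².
σ = N/A = 194.6 MPa; ε = σ/E = 194.6/72800 = 2.673e-03.

0.00267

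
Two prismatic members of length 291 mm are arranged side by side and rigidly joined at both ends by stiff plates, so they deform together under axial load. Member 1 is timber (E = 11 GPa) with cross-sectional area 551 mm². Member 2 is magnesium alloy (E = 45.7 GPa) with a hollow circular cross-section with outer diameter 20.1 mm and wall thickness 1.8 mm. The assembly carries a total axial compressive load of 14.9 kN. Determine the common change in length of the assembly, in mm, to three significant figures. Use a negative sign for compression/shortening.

-0.402 mm

A_2 = 103.5 mm².
Equal strain + equilibrium ⇒ each member carries load in proportion to AE: A₁E₁ = 6061000 N, A₂E₂ = 4729000 N, ΣAE = 10790000 N.
δ = PL/ΣAE = -14900·291/10790000 = -0.4018 mm.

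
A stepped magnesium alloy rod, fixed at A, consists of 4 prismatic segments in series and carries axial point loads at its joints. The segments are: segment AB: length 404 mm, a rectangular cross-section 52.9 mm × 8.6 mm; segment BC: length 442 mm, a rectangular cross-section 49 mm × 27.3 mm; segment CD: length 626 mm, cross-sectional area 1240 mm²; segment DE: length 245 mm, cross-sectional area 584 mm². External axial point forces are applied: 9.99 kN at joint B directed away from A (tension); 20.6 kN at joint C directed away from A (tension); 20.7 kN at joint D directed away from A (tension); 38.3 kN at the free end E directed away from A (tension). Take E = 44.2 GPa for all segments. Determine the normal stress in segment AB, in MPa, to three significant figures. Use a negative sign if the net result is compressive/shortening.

Internal axial forces (sectioning from the free end, tension +): N_DE = 38.3 kN, N_CD = 59 kN, N_BC = 79.6 kN, N_AB = 89.59 kN.
A_AB = 454.9 mm².
σ_AB = N_AB/A_AB = 89590/454.9 = 196.9 MPa.

197 MPa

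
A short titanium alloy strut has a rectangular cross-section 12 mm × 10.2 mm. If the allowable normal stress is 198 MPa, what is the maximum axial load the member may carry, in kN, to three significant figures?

A = 122.4 mm².
P_max = σ_allow · A = 198 · 122.4 = 24240 N = 24.24 kN.

24.2 kN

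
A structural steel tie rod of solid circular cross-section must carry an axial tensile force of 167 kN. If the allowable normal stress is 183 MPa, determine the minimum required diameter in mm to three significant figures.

34.1 mm

Required area A ≥ P/σ_allow = 167000/183 = 912.6 mm².
For a solid circular section, d ≥ √(4A/π) = 34.09 mm.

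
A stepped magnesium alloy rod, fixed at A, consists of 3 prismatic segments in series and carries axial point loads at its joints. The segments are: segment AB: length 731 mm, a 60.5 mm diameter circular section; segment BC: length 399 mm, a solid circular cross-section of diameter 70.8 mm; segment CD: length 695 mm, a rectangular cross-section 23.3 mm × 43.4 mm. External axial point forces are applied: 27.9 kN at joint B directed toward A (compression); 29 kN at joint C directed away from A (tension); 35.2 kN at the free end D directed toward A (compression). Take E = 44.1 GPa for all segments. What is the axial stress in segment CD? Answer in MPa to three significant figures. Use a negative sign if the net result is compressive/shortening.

Internal axial forces (sectioning from the free end, tension +): N_CD = -35.2 kN, N_BC = -6.2 kN, N_AB = -34.1 kN.
A_CD = 1011 mm².
σ_CD = N_CD/A_CD = -35200/1011 = -34.81 MPa.

-34.8 MPa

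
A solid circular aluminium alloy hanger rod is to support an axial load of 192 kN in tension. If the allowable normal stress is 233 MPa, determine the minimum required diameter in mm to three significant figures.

32.4 mm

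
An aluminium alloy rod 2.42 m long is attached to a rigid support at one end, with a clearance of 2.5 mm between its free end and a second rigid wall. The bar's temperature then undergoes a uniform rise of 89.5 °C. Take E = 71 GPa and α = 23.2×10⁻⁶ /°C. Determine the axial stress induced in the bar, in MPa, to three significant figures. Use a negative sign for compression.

Free thermal expansion αLΔT = 23.2e-6 · 2420 · 89.5 = 5.025 mm.
The walls engage after the gap closes; constrained expansion = 5.025 − 2.5 = 2.525 mm.
The walls impose strain ε = −(2.525)/2420 = -1.0433e-03; σ = Eε = 71000 · -1.0433e-03 = -74.08 MPa.

-74.1 MPa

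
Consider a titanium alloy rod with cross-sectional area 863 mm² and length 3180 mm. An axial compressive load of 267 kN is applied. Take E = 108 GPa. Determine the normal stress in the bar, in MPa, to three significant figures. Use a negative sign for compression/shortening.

σ = N/A = -267000/863 = -309.4 MPa.

-309 MPa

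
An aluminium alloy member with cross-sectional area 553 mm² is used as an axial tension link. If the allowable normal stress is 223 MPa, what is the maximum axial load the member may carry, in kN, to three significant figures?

123 kN

P_max = σ_allow · A = 223 · 553 = 123300 N = 123.3 kN.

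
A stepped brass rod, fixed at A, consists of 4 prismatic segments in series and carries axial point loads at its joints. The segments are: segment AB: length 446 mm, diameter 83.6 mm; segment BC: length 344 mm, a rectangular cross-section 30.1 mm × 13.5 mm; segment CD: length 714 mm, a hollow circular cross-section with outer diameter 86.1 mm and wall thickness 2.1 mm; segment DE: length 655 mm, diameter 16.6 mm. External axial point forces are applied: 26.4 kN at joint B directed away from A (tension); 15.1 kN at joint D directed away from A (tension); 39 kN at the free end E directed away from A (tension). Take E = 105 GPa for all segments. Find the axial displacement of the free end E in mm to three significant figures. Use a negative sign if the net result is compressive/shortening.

2.29 mm

Internal axial forces (sectioning from the free end, tension +): N_DE = 39 kN, N_CD = 54.1 kN, N_BC = 54.1 kN, N_AB = 80.5 kN.
A_AB = 5489 mm².
A_BC = 406.4 mm².
A_CD = 554.2 mm².
A_DE = 216.4 mm².
δ_AB = 80500·446/(5489·105000) = 0.06229 mm
δ_BC = 54100·344/(406.4·105000) = 0.4362 mm
δ_CD = 54100·714/(554.2·105000) = 0.6638 mm
δ_DE = 39000·655/(216.4·105000) = 1.124 mm
δ = Σδ_i = 2.286 mm.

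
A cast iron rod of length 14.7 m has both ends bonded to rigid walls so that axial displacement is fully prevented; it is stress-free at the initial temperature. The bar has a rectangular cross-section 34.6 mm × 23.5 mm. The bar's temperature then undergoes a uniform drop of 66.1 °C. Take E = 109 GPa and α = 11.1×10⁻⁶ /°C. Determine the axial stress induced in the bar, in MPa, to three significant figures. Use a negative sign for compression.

Free thermal expansion αLΔT = 11.1e-6 · 14700 · -66.1 = -10.79 mm.
The walls impose strain ε = −(-10.79)/14700 = 7.3371e-04; σ = Eε = 109000 · 7.3371e-04 = 79.97 MPa.

80.0 MPa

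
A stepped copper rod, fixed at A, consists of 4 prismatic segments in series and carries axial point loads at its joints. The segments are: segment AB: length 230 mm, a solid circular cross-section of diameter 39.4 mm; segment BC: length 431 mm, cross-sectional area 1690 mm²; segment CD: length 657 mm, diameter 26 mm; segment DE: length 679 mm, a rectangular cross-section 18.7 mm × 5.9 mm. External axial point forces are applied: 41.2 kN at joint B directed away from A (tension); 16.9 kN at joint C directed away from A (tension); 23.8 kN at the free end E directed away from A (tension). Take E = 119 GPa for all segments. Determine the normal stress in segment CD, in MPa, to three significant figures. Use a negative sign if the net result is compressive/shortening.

Internal axial forces (sectioning from the free end, tension +): N_DE = 23.8 kN, N_CD = 23.8 kN, N_BC = 40.7 kN, N_AB = 81.9 kN.
A_CD = 530.9 mm².
σ_CD = N_CD/A_CD = 23800/530.9 = 44.83 MPa.

44.8 MPa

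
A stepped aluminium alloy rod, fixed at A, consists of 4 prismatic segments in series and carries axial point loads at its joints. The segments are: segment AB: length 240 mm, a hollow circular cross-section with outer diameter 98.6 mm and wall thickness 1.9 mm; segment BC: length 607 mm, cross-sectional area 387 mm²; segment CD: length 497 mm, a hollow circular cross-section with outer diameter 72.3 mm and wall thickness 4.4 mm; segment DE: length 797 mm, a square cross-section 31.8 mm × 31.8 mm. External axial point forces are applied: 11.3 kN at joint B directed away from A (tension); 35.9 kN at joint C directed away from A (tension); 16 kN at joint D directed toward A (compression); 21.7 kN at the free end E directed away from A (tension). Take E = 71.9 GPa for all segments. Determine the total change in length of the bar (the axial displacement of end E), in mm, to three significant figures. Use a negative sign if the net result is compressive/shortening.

1.49 mm

Internal axial forces (sectioning from the free end, tension +): N_DE = 21.7 kN, N_CD = 5.7 kN, N_BC = 41.6 kN, N_AB = 52.9 kN.
A_AB = 577.2 mm².
A_CD = 938.6 mm².
A_DE = 1011 mm².
δ_AB = 52900·240/(577.2·71900) = 0.3059 mm
δ_BC = 41600·607/(387·71900) = 0.9075 mm
δ_CD = 5700·497/(938.6·71900) = 0.04198 mm
δ_DE = 21700·797/(1011·71900) = 0.2379 mm
δ = Σδ_i = 1.493 mm.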